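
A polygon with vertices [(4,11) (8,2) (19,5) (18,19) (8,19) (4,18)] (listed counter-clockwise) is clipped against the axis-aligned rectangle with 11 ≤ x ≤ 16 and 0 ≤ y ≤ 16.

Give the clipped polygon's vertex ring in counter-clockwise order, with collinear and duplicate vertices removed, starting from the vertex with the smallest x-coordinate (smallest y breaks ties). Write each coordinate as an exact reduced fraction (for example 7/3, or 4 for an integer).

Clipped polygon: [(11,31/11) (16,46/11) (16,16) (11,16)]

1. After x ≥ 11: [(11,31/11) (19,5) (18,19) (11,19)]
2. After x ≤ 16: [(11,31/11) (16,46/11) (16,19) (11,19)]
3. After y ≥ 0: [(11,31/11) (16,46/11) (16,19) (11,19)]
4. After y ≤ 16: [(11,16) (11,31/11) (16,46/11) (16,16)]
5. Canonical ring: [(11,31/11) (16,46/11) (16,16) (11,16)]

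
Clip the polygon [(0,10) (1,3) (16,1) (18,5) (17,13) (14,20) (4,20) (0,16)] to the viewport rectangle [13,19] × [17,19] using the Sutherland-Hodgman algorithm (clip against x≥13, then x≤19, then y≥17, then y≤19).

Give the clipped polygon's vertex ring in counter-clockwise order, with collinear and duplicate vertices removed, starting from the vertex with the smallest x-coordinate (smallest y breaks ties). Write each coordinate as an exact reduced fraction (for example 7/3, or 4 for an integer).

Clipped polygon: [(13,17) (107/7,17) (101/7,19) (13,19)]

1. After x ≥ 13: [(13,7/5) (16,1) (18,5) (17,13) (14,20) (13,20)]
2. After x ≤ 19: [(13,7/5) (16,1) (18,5) (17,13) (14,20) (13,20)]
3. After y ≥ 17: [(13,17) (107/7,17) (14,20) (13,20)]
4. After y ≤ 19: [(13,19) (13,17) (107/7,17) (101/7,19)]
5. Canonical ring: [(13,17) (107/7,17) (101/7,19) (13,19)]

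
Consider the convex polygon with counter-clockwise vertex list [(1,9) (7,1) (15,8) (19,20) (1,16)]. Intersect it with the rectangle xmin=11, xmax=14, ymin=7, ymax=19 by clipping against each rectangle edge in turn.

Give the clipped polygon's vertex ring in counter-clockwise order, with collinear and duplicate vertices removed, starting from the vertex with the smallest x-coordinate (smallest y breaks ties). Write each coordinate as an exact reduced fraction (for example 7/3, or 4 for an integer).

Clipped polygon: [(11,7) (97/7,7) (14,57/8) (14,170/9) (11,164/9)]

1. After x ≥ 11: [(11,9/2) (15,8) (19,20) (11,164/9)]
2. After x ≤ 14: [(11,9/2) (14,57/8) (14,170/9) (11,164/9)]
3. After y ≥ 7: [(11,7) (97/7,7) (14,57/8) (14,170/9) (11,164/9)]
4. After y ≤ 19: [(11,7) (97/7,7) (14,57/8) (14,170/9) (11,164/9)]
5. Canonical ring: [(11,7) (97/7,7) (14,57/8) (14,170/9) (11,164/9)]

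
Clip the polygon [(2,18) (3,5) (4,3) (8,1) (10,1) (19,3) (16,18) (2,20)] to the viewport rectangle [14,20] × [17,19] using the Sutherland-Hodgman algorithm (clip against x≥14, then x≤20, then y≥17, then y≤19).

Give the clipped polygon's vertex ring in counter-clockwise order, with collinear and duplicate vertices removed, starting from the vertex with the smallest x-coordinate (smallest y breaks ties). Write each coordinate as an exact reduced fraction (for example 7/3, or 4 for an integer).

1. After x ≥ 14: [(14,17/9) (19,3) (16,18) (14,128/7)]
2. After x ≤ 20: [(14,17/9) (19,3) (16,18) (14,128/7)]
3. After y ≥ 17: [(14,17) (81/5,17) (16,18) (14,128/7)]
4. After y ≤ 19: [(14,17) (81/5,17) (16,18) (14,128/7)]
5. Canonical ring: [(14,17) (81/5,17) (16,18) (14,128/7)]

Clipped polygon: [(14,17) (81/5,17) (16,18) (14,128/7)]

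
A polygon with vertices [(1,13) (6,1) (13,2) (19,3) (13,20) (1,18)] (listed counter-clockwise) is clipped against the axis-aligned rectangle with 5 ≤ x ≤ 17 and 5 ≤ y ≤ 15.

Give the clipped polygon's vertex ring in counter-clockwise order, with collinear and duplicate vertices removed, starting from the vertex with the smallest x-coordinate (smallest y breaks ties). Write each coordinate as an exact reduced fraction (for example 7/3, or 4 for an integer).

1. After x ≥ 5: [(5,17/5) (6,1) (13,2) (19,3) (13,20) (5,56/3)]
2. After x ≤ 17: [(5,17/5) (6,1) (13,2) (17,8/3) (17,26/3) (13,20) (5,56/3)]
3. After y ≥ 5: [(5,5) (17,5) (17,26/3) (13,20) (5,56/3)]
4. After y ≤ 15: [(5,15) (5,5) (17,5) (17,26/3) (251/17,15)]
5. Canonical ring: [(5,5) (17,5) (17,26/3) (251/17,15) (5,15)]

Clipped polygon: [(5,5) (17,5) (17,26/3) (251/17,15) (5,15)]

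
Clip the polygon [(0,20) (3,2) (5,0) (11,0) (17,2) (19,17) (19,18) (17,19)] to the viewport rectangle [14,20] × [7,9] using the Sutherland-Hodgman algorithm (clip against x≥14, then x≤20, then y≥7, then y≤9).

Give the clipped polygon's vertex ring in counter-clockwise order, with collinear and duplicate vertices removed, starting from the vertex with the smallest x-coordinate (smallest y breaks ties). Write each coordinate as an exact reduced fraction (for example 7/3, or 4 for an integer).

Clipped polygon: [(14,7) (53/3,7) (269/15,9) (14,9)]

1. After x ≥ 14: [(14,326/17) (14,1) (17,2) (19,17) (19,18) (17,19)]
2. After x ≤ 20: [(14,326/17) (14,1) (17,2) (19,17) (19,18) (17,19)]
3. After y ≥ 7: [(14,326/17) (14,7) (53/3,7) (19,17) (19,18) (17,19)]
4. After y ≤ 9: [(14,9) (14,7) (53/3,7) (269/15,9)]
5. Canonical ring: [(14,7) (53/3,7) (269/15,9) (14,9)]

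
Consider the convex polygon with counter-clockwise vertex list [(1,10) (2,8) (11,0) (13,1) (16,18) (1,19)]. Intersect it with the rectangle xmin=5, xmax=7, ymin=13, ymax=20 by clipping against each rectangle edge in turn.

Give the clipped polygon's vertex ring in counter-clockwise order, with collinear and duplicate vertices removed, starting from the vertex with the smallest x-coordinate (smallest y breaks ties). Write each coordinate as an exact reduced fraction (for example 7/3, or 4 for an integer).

1. After x ≥ 5: [(5,16/3) (11,0) (13,1) (16,18) (5,281/15)]
2. After x ≤ 7: [(5,16/3) (7,32/9) (7,93/5) (5,281/15)]
3. After y ≥ 13: [(5,13) (7,13) (7,93/5) (5,281/15)]
4. After y ≤ 20: [(5,13) (7,13) (7,93/5) (5,281/15)]
5. Canonical ring: [(5,13) (7,13) (7,93/5) (5,281/15)]

Clipped polygon: [(5,13) (7,13) (7,93/5) (5,281/15)]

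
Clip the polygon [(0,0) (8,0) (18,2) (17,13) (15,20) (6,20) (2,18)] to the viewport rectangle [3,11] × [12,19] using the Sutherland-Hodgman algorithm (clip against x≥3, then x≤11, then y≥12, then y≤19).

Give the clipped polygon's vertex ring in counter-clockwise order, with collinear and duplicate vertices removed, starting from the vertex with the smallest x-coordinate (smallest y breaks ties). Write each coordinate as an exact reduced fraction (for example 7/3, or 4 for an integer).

1. After x ≥ 3: [(3,0) (8,0) (18,2) (17,13) (15,20) (6,20) (3,37/2)]
2. After x ≤ 11: [(3,0) (8,0) (11,3/5) (11,20) (6,20) (3,37/2)]
3. After y ≥ 12: [(3,12) (11,12) (11,20) (6,20) (3,37/2)]
4. After y ≤ 19: [(3,12) (11,12) (11,19) (4,19) (3,37/2)]
5. Canonical ring: [(3,12) (11,12) (11,19) (4,19) (3,37/2)]

Clipped polygon: [(3,12) (11,12) (11,19) (4,19) (3,37/2)]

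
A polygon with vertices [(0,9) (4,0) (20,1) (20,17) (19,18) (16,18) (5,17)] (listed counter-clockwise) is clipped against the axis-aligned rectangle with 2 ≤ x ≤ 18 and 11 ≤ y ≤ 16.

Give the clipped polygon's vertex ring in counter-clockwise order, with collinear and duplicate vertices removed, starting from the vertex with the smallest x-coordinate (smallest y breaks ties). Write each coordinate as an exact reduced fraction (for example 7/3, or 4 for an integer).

1. After x ≥ 2: [(2,61/5) (2,9/2) (4,0) (20,1) (20,17) (19,18) (16,18) (5,17)]
2. After x ≤ 18: [(2,61/5) (2,9/2) (4,0) (18,7/8) (18,18) (16,18) (5,17)]
3. After y ≥ 11: [(2,61/5) (2,11) (18,11) (18,18) (16,18) (5,17)]
4. After y ≤ 16: [(35/8,16) (2,61/5) (2,11) (18,11) (18,16)]
5. Canonical ring: [(2,11) (18,11) (18,16) (35/8,16) (2,61/5)]

Clipped polygon: [(2,11) (18,11) (18,16) (35/8,16) (2,61/5)]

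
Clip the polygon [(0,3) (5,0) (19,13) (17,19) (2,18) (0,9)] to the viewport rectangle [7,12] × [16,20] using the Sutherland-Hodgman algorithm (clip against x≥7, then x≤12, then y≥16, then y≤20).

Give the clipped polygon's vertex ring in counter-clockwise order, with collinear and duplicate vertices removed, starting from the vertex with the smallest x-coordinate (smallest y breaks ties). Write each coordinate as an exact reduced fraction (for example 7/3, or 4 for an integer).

Clipped polygon: [(7,16) (12,16) (12,56/3) (7,55/3)]

1. After x ≥ 7: [(7,13/7) (19,13) (17,19) (7,55/3)]
2. After x ≤ 12: [(7,13/7) (12,13/2) (12,56/3) (7,55/3)]
3. After y ≥ 16: [(7,16) (12,16) (12,56/3) (7,55/3)]
4. After y ≤ 20: [(7,16) (12,16) (12,56/3) (7,55/3)]
5. Canonical ring: [(7,16) (12,16) (12,56/3) (7,55/3)]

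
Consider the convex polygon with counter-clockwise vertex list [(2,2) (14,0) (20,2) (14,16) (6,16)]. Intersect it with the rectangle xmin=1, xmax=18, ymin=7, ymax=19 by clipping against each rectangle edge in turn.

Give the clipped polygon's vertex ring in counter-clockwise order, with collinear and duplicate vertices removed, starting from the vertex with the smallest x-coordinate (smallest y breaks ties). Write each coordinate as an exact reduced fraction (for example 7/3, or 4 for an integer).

Clipped polygon: [(24/7,7) (125/7,7) (14,16) (6,16)]

1. After x ≥ 1: [(2,2) (14,0) (20,2) (14,16) (6,16)]
2. After x ≤ 18: [(2,2) (14,0) (18,4/3) (18,20/3) (14,16) (6,16)]
3. After y ≥ 7: [(24/7,7) (125/7,7) (14,16) (6,16)]
4. After y ≤ 19: [(24/7,7) (125/7,7) (14,16) (6,16)]
5. Canonical ring: [(24/7,7) (125/7,7) (14,16) (6,16)]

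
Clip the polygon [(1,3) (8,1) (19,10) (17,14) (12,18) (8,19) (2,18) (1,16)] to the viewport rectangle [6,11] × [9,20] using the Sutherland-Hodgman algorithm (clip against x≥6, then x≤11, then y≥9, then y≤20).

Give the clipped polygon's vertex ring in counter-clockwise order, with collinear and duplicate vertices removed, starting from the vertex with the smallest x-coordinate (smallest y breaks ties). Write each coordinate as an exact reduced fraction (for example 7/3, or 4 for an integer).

Clipped polygon: [(6,9) (11,9) (11,73/4) (8,19) (6,56/3)]

1. After x ≥ 6: [(6,11/7) (8,1) (19,10) (17,14) (12,18) (8,19) (6,56/3)]
2. After x ≤ 11: [(6,11/7) (8,1) (11,38/11) (11,73/4) (8,19) (6,56/3)]
3. After y ≥ 9: [(6,9) (11,9) (11,73/4) (8,19) (6,56/3)]
4. After y ≤ 20: [(6,9) (11,9) (11,73/4) (8,19) (6,56/3)]
5. Canonical ring: [(6,9) (11,9) (11,73/4) (8,19) (6,56/3)]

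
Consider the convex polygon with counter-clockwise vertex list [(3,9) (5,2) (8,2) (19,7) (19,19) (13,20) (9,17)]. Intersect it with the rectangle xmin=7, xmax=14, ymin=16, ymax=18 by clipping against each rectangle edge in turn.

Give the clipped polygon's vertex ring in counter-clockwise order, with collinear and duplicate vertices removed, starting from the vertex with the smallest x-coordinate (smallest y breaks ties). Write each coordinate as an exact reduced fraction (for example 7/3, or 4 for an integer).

Clipped polygon: [(33/4,16) (14,16) (14,18) (31/3,18) (9,17)]

1. After x ≥ 7: [(7,43/3) (7,2) (8,2) (19,7) (19,19) (13,20) (9,17)]
2. After x ≤ 14: [(7,43/3) (7,2) (8,2) (14,52/11) (14,119/6) (13,20) (9,17)]
3. After y ≥ 16: [(33/4,16) (14,16) (14,119/6) (13,20) (9,17)]
4. After y ≤ 18: [(33/4,16) (14,16) (14,18) (31/3,18) (9,17)]
5. Canonical ring: [(33/4,16) (14,16) (14,18) (31/3,18) (9,17)]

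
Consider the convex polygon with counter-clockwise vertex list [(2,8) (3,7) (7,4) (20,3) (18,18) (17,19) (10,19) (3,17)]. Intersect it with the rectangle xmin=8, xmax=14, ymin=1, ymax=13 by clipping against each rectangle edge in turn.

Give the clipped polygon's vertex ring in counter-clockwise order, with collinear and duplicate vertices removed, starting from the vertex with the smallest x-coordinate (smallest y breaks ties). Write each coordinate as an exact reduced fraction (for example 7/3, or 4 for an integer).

1. After x ≥ 8: [(8,51/13) (20,3) (18,18) (17,19) (10,19) (8,129/7)]
2. After x ≤ 14: [(8,51/13) (14,45/13) (14,19) (10,19) (8,129/7)]
3. After y ≥ 1: [(8,51/13) (14,45/13) (14,19) (10,19) (8,129/7)]
4. After y ≤ 13: [(8,13) (8,51/13) (14,45/13) (14,13)]
5. Canonical ring: [(8,51/13) (14,45/13) (14,13) (8,13)]

Clipped polygon: [(8,51/13) (14,45/13) (14,13) (8,13)]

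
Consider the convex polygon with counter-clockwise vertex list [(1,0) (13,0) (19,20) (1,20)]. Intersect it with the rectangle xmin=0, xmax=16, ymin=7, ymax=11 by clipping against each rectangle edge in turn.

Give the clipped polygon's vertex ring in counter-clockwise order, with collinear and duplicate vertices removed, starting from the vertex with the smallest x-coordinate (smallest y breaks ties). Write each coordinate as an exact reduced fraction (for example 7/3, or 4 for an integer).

1. After x ≥ 0: [(1,0) (13,0) (19,20) (1,20)]
2. After x ≤ 16: [(1,0) (13,0) (16,10) (16,20) (1,20)]
3. After y ≥ 7: [(1,7) (151/10,7) (16,10) (16,20) (1,20)]
4. After y ≤ 11: [(1,11) (1,7) (151/10,7) (16,10) (16,11)]
5. Canonical ring: [(1,7) (151/10,7) (16,10) (16,11) (1,11)]

Clipped polygon: [(1,7) (151/10,7) (16,10) (16,11) (1,11)]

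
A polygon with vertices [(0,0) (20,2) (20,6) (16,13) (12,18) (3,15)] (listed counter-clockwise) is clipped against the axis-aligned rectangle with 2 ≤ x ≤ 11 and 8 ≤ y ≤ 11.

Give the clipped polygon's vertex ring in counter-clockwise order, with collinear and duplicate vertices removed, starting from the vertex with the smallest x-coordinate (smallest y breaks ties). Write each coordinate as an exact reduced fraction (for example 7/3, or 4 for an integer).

1. After x ≥ 2: [(2,10) (2,1/5) (20,2) (20,6) (16,13) (12,18) (3,15)]
2. After x ≤ 11: [(2,10) (2,1/5) (11,11/10) (11,53/3) (3,15)]
3. After y ≥ 8: [(2,10) (2,8) (11,8) (11,53/3) (3,15)]
4. After y ≤ 11: [(11/5,11) (2,10) (2,8) (11,8) (11,11)]
5. Canonical ring: [(2,8) (11,8) (11,11) (11/5,11) (2,10)]

Clipped polygon: [(2,8) (11,8) (11,11) (11/5,11) (2,10)]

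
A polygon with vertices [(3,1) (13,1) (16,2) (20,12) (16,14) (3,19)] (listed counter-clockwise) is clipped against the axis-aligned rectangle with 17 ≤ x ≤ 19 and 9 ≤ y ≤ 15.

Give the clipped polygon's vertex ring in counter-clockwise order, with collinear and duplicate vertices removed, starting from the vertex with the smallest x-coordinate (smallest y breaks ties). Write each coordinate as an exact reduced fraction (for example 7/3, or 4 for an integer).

Clipped polygon: [(17,9) (94/5,9) (19,19/2) (19,25/2) (17,27/2)]

1. After x ≥ 17: [(17,9/2) (20,12) (17,27/2)]
2. After x ≤ 19: [(17,9/2) (19,19/2) (19,25/2) (17,27/2)]
3. After y ≥ 9: [(17,9) (94/5,9) (19,19/2) (19,25/2) (17,27/2)]
4. After y ≤ 15: [(17,9) (94/5,9) (19,19/2) (19,25/2) (17,27/2)]
5. Canonical ring: [(17,9) (94/5,9) (19,19/2) (19,25/2) (17,27/2)]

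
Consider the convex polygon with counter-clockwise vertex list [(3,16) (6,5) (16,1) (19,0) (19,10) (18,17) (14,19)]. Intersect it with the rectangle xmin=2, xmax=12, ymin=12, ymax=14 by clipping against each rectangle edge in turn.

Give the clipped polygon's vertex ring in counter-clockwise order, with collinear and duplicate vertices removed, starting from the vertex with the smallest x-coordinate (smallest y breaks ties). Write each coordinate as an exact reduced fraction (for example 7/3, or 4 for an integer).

1. After x ≥ 2: [(3,16) (6,5) (16,1) (19,0) (19,10) (18,17) (14,19)]
2. After x ≤ 12: [(12,203/11) (3,16) (6,5) (12,13/5)]
3. After y ≥ 12: [(12,12) (12,203/11) (3,16) (45/11,12)]
4. After y ≤ 14: [(12,12) (12,14) (39/11,14) (45/11,12)]
5. Canonical ring: [(39/11,14) (45/11,12) (12,12) (12,14)]

Clipped polygon: [(39/11,14) (45/11,12) (12,12) (12,14)]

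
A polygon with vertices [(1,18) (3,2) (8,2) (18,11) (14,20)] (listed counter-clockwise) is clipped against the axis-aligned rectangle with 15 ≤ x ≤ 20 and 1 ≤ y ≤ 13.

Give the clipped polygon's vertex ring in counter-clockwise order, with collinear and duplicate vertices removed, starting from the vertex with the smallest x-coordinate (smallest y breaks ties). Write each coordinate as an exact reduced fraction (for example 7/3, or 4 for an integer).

Clipped polygon: [(15,83/10) (18,11) (154/9,13) (15,13)]

1. After x ≥ 15: [(15,83/10) (18,11) (15,71/4)]
2. After x ≤ 20: [(15,83/10) (18,11) (15,71/4)]
3. After y ≥ 1: [(15,83/10) (18,11) (15,71/4)]
4. After y ≤ 13: [(15,13) (15,83/10) (18,11) (154/9,13)]
5. Canonical ring: [(15,83/10) (18,11) (154/9,13) (15,13)]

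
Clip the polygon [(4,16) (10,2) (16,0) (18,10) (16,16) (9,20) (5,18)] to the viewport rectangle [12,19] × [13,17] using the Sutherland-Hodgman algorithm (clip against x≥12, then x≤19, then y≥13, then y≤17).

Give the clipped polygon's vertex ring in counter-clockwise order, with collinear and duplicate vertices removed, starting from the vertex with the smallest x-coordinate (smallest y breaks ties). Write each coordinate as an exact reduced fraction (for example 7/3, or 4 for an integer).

1. After x ≥ 12: [(12,4/3) (16,0) (18,10) (16,16) (12,128/7)]
2. After x ≤ 19: [(12,4/3) (16,0) (18,10) (16,16) (12,128/7)]
3. After y ≥ 13: [(12,13) (17,13) (16,16) (12,128/7)]
4. After y ≤ 17: [(12,17) (12,13) (17,13) (16,16) (57/4,17)]
5. Canonical ring: [(12,13) (17,13) (16,16) (57/4,17) (12,17)]

Clipped polygon: [(12,13) (17,13) (16,16) (57/4,17) (12,17)]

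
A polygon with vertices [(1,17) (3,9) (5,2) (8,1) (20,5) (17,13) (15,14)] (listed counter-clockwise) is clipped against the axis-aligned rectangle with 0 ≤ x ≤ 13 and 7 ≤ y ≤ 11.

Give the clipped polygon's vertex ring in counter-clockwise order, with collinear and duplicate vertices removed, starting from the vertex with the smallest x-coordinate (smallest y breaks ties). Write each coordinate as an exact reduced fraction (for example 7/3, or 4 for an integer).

1. After x ≥ 0: [(1,17) (3,9) (5,2) (8,1) (20,5) (17,13) (15,14)]
2. After x ≤ 13: [(13,101/7) (1,17) (3,9) (5,2) (8,1) (13,8/3)]
3. After y ≥ 7: [(13,7) (13,101/7) (1,17) (3,9) (25/7,7)]
4. After y ≤ 11: [(13,7) (13,11) (5/2,11) (3,9) (25/7,7)]
5. Canonical ring: [(5/2,11) (3,9) (25/7,7) (13,7) (13,11)]

Clipped polygon: [(5/2,11) (3,9) (25/7,7) (13,7) (13,11)]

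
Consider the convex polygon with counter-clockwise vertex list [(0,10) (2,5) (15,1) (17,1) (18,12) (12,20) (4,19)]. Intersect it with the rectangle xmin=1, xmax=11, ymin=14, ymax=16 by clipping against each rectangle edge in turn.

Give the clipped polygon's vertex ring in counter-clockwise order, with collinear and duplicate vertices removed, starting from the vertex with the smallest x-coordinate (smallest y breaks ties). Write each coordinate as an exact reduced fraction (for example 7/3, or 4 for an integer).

1. After x ≥ 1: [(1,49/4) (1,15/2) (2,5) (15,1) (17,1) (18,12) (12,20) (4,19)]
2. After x ≤ 11: [(1,49/4) (1,15/2) (2,5) (11,29/13) (11,159/8) (4,19)]
3. After y ≥ 14: [(16/9,14) (11,14) (11,159/8) (4,19)]
4. After y ≤ 16: [(8/3,16) (16/9,14) (11,14) (11,16)]
5. Canonical ring: [(16/9,14) (11,14) (11,16) (8/3,16)]

Clipped polygon: [(16/9,14) (11,14) (11,16) (8/3,16)]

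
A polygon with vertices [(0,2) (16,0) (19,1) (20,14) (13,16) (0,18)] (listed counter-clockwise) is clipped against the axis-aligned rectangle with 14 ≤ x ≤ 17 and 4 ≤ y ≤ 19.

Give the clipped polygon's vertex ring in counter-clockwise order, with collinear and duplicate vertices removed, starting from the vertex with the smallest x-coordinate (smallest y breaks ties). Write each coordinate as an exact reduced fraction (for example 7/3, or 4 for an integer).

Clipped polygon: [(14,4) (17,4) (17,104/7) (14,110/7)]

1. After x ≥ 14: [(14,1/4) (16,0) (19,1) (20,14) (14,110/7)]
2. After x ≤ 17: [(14,1/4) (16,0) (17,1/3) (17,104/7) (14,110/7)]
3. After y ≥ 4: [(14,4) (17,4) (17,104/7) (14,110/7)]
4. After y ≤ 19: [(14,4) (17,4) (17,104/7) (14,110/7)]
5. Canonical ring: [(14,4) (17,4) (17,104/7) (14,110/7)]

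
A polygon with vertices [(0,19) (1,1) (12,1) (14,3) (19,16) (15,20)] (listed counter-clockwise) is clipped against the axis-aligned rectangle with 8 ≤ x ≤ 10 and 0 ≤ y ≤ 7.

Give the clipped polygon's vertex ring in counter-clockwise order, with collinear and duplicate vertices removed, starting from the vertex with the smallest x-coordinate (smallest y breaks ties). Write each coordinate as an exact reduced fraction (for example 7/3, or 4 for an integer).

Clipped polygon: [(8,1) (10,1) (10,7) (8,7)]

1. After x ≥ 8: [(8,293/15) (8,1) (12,1) (14,3) (19,16) (15,20)]
2. After x ≤ 10: [(10,59/3) (8,293/15) (8,1) (10,1)]
3. After y ≥ 0: [(10,59/3) (8,293/15) (8,1) (10,1)]
4. After y ≤ 7: [(10,7) (8,7) (8,1) (10,1)]
5. Canonical ring: [(8,1) (10,1) (10,7) (8,7)]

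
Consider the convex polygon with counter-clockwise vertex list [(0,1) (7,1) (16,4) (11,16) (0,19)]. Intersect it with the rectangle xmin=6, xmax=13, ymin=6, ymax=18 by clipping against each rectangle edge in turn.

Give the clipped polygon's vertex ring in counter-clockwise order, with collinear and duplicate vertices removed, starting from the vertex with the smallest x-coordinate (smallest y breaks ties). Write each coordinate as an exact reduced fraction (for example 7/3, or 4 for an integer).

Clipped polygon: [(6,6) (13,6) (13,56/5) (11,16) (6,191/11)]

1. After x ≥ 6: [(6,1) (7,1) (16,4) (11,16) (6,191/11)]
2. After x ≤ 13: [(6,1) (7,1) (13,3) (13,56/5) (11,16) (6,191/11)]
3. After y ≥ 6: [(6,6) (13,6) (13,56/5) (11,16) (6,191/11)]
4. After y ≤ 18: [(6,6) (13,6) (13,56/5) (11,16) (6,191/11)]
5. Canonical ring: [(6,6) (13,6) (13,56/5) (11,16) (6,191/11)]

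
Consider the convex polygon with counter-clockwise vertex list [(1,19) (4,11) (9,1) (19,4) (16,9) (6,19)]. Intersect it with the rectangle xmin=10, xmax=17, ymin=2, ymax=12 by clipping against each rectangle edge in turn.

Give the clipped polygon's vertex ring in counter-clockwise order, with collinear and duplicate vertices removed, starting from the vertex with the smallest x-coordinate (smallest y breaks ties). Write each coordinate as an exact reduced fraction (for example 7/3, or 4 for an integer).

1. After x ≥ 10: [(10,13/10) (19,4) (16,9) (10,15)]
2. After x ≤ 17: [(10,13/10) (17,17/5) (17,22/3) (16,9) (10,15)]
3. After y ≥ 2: [(10,2) (37/3,2) (17,17/5) (17,22/3) (16,9) (10,15)]
4. After y ≤ 12: [(10,12) (10,2) (37/3,2) (17,17/5) (17,22/3) (16,9) (13,12)]
5. Canonical ring: [(10,2) (37/3,2) (17,17/5) (17,22/3) (16,9) (13,12) (10,12)]

Clipped polygon: [(10,2) (37/3,2) (17,17/5) (17,22/3) (16,9) (13,12) (10,12)]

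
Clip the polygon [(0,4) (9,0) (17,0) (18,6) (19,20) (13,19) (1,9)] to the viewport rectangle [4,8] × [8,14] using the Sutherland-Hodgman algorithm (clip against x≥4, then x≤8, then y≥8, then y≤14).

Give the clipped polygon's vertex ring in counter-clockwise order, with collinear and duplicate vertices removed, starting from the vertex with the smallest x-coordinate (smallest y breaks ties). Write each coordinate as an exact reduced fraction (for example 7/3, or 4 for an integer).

1. After x ≥ 4: [(4,20/9) (9,0) (17,0) (18,6) (19,20) (13,19) (4,23/2)]
2. After x ≤ 8: [(4,20/9) (8,4/9) (8,89/6) (4,23/2)]
3. After y ≥ 8: [(4,8) (8,8) (8,89/6) (4,23/2)]
4. After y ≤ 14: [(4,8) (8,8) (8,14) (7,14) (4,23/2)]
5. Canonical ring: [(4,8) (8,8) (8,14) (7,14) (4,23/2)]

Clipped polygon: [(4,8) (8,8) (8,14) (7,14) (4,23/2)]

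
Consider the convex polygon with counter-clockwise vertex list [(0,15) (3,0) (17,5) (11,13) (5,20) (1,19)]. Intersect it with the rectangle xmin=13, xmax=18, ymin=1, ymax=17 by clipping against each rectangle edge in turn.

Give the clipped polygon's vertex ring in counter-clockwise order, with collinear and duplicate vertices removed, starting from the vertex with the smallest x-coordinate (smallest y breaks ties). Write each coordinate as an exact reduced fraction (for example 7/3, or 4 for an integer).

1. After x ≥ 13: [(13,25/7) (17,5) (13,31/3)]
2. After x ≤ 18: [(13,25/7) (17,5) (13,31/3)]
3. After y ≥ 1: [(13,25/7) (17,5) (13,31/3)]
4. After y ≤ 17: [(13,25/7) (17,5) (13,31/3)]
5. Canonical ring: [(13,25/7) (17,5) (13,31/3)]

Clipped polygon: [(13,25/7) (17,5) (13,31/3)]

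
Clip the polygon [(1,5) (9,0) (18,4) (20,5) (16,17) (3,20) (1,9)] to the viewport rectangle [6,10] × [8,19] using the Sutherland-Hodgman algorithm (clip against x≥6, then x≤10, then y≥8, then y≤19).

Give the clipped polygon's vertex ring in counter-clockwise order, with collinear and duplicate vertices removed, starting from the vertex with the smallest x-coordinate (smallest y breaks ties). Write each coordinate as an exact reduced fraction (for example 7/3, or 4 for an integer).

Clipped polygon: [(6,8) (10,8) (10,239/13) (22/3,19) (6,19)]

1. After x ≥ 6: [(6,15/8) (9,0) (18,4) (20,5) (16,17) (6,251/13)]
2. After x ≤ 10: [(6,15/8) (9,0) (10,4/9) (10,239/13) (6,251/13)]
3. After y ≥ 8: [(6,8) (10,8) (10,239/13) (6,251/13)]
4. After y ≤ 19: [(6,19) (6,8) (10,8) (10,239/13) (22/3,19)]
5. Canonical ring: [(6,8) (10,8) (10,239/13) (22/3,19) (6,19)]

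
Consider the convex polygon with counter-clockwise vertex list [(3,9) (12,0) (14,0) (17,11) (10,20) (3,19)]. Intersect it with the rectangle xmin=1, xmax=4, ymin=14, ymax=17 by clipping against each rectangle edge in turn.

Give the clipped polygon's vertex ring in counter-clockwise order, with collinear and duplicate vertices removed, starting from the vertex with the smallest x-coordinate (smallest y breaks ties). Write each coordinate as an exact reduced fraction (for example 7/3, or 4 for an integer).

Clipped polygon: [(3,14) (4,14) (4,17) (3,17)]

1. After x ≥ 1: [(3,9) (12,0) (14,0) (17,11) (10,20) (3,19)]
2. After x ≤ 4: [(3,9) (4,8) (4,134/7) (3,19)]
3. After y ≥ 14: [(3,14) (4,14) (4,134/7) (3,19)]
4. After y ≤ 17: [(3,17) (3,14) (4,14) (4,17)]
5. Canonical ring: [(3,14) (4,14) (4,17) (3,17)]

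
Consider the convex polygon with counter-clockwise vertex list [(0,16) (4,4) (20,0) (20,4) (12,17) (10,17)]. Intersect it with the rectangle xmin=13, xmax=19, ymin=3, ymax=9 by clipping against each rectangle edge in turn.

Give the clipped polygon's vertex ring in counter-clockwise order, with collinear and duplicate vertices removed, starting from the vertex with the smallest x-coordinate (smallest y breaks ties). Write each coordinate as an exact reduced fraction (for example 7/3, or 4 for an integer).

1. After x ≥ 13: [(13,7/4) (20,0) (20,4) (13,123/8)]
2. After x ≤ 19: [(13,7/4) (19,1/4) (19,45/8) (13,123/8)]
3. After y ≥ 3: [(13,3) (19,3) (19,45/8) (13,123/8)]
4. After y ≤ 9: [(13,9) (13,3) (19,3) (19,45/8) (220/13,9)]
5. Canonical ring: [(13,3) (19,3) (19,45/8) (220/13,9) (13,9)]

Clipped polygon: [(13,3) (19,3) (19,45/8) (220/13,9) (13,9)]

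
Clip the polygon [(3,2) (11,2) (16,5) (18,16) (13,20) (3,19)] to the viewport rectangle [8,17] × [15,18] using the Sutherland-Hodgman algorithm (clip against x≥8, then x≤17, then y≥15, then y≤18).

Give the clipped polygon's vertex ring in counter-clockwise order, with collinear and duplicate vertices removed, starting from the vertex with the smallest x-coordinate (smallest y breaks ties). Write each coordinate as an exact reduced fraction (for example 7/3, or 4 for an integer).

1. After x ≥ 8: [(8,2) (11,2) (16,5) (18,16) (13,20) (8,39/2)]
2. After x ≤ 17: [(8,2) (11,2) (16,5) (17,21/2) (17,84/5) (13,20) (8,39/2)]
3. After y ≥ 15: [(8,15) (17,15) (17,84/5) (13,20) (8,39/2)]
4. After y ≤ 18: [(8,18) (8,15) (17,15) (17,84/5) (31/2,18)]
5. Canonical ring: [(8,15) (17,15) (17,84/5) (31/2,18) (8,18)]

Clipped polygon: [(8,15) (17,15) (17,84/5) (31/2,18) (8,18)]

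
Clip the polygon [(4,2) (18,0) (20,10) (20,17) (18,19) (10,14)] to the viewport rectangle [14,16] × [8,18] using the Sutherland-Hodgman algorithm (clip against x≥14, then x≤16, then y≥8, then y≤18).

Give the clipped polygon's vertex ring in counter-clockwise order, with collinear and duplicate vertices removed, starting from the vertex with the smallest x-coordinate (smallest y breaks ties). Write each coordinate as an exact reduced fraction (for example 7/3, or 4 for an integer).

1. After x ≥ 14: [(14,4/7) (18,0) (20,10) (20,17) (18,19) (14,33/2)]
2. After x ≤ 16: [(14,4/7) (16,2/7) (16,71/4) (14,33/2)]
3. After y ≥ 8: [(14,8) (16,8) (16,71/4) (14,33/2)]
4. After y ≤ 18: [(14,8) (16,8) (16,71/4) (14,33/2)]
5. Canonical ring: [(14,8) (16,8) (16,71/4) (14,33/2)]

Clipped polygon: [(14,8) (16,8) (16,71/4) (14,33/2)]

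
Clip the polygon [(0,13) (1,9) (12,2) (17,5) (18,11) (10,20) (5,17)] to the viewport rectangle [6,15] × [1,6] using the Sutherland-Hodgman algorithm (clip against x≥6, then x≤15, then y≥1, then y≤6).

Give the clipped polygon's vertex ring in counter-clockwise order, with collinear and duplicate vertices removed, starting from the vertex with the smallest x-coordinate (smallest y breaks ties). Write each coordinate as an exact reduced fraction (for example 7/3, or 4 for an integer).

1. After x ≥ 6: [(6,64/11) (12,2) (17,5) (18,11) (10,20) (6,88/5)]
2. After x ≤ 15: [(6,64/11) (12,2) (15,19/5) (15,115/8) (10,20) (6,88/5)]
3. After y ≥ 1: [(6,64/11) (12,2) (15,19/5) (15,115/8) (10,20) (6,88/5)]
4. After y ≤ 6: [(6,6) (6,64/11) (12,2) (15,19/5) (15,6)]
5. Canonical ring: [(6,64/11) (12,2) (15,19/5) (15,6) (6,6)]

Clipped polygon: [(6,64/11) (12,2) (15,19/5) (15,6) (6,6)]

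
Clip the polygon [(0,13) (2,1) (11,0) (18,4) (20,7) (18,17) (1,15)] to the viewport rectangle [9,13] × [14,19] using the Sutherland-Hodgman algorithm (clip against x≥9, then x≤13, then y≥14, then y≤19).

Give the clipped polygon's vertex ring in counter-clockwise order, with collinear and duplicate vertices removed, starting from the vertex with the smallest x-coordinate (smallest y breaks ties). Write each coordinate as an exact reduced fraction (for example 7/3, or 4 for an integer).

1. After x ≥ 9: [(9,2/9) (11,0) (18,4) (20,7) (18,17) (9,271/17)]
2. After x ≤ 13: [(9,2/9) (11,0) (13,8/7) (13,279/17) (9,271/17)]
3. After y ≥ 14: [(9,14) (13,14) (13,279/17) (9,271/17)]
4. After y ≤ 19: [(9,14) (13,14) (13,279/17) (9,271/17)]
5. Canonical ring: [(9,14) (13,14) (13,279/17) (9,271/17)]

Clipped polygon: [(9,14) (13,14) (13,279/17) (9,271/17)]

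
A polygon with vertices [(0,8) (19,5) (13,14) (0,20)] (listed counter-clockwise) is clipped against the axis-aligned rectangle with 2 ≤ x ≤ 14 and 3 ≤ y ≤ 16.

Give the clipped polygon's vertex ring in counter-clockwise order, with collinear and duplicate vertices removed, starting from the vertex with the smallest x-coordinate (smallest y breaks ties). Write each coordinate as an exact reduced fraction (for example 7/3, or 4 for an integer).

Clipped polygon: [(2,146/19) (14,110/19) (14,25/2) (13,14) (26/3,16) (2,16)]

1. After x ≥ 2: [(2,146/19) (19,5) (13,14) (2,248/13)]
2. After x ≤ 14: [(2,146/19) (14,110/19) (14,25/2) (13,14) (2,248/13)]
3. After y ≥ 3: [(2,146/19) (14,110/19) (14,25/2) (13,14) (2,248/13)]
4. After y ≤ 16: [(2,16) (2,146/19) (14,110/19) (14,25/2) (13,14) (26/3,16)]
5. Canonical ring: [(2,146/19) (14,110/19) (14,25/2) (13,14) (26/3,16) (2,16)]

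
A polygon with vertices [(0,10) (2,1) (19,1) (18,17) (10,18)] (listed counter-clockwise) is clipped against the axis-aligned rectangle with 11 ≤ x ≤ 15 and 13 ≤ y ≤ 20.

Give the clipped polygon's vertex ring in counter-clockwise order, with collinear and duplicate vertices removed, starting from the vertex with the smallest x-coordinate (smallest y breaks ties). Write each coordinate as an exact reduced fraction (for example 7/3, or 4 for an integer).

1. After x ≥ 11: [(11,1) (19,1) (18,17) (11,143/8)]
2. After x ≤ 15: [(11,1) (15,1) (15,139/8) (11,143/8)]
3. After y ≥ 13: [(11,13) (15,13) (15,139/8) (11,143/8)]
4. After y ≤ 20: [(11,13) (15,13) (15,139/8) (11,143/8)]
5. Canonical ring: [(11,13) (15,13) (15,139/8) (11,143/8)]

Clipped polygon: [(11,13) (15,13) (15,139/8) (11,143/8)]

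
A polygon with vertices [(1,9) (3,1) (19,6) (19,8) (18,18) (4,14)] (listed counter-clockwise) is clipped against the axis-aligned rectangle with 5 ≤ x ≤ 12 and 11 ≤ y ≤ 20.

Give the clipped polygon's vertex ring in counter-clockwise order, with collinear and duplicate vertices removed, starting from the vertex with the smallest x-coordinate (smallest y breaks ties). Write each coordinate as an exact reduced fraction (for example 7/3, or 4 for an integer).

Clipped polygon: [(5,11) (12,11) (12,114/7) (5,100/7)]

1. After x ≥ 5: [(5,13/8) (19,6) (19,8) (18,18) (5,100/7)]
2. After x ≤ 12: [(5,13/8) (12,61/16) (12,114/7) (5,100/7)]
3. After y ≥ 11: [(5,11) (12,11) (12,114/7) (5,100/7)]
4. After y ≤ 20: [(5,11) (12,11) (12,114/7) (5,100/7)]
5. Canonical ring: [(5,11) (12,11) (12,114/7) (5,100/7)]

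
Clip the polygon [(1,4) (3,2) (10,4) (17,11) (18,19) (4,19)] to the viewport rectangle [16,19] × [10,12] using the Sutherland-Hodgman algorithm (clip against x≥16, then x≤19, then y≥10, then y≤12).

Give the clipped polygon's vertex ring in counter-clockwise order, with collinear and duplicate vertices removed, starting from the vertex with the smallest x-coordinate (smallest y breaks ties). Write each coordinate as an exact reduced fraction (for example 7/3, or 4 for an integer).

1. After x ≥ 16: [(16,10) (17,11) (18,19) (16,19)]
2. After x ≤ 19: [(16,10) (17,11) (18,19) (16,19)]
3. After y ≥ 10: [(16,10) (17,11) (18,19) (16,19)]
4. After y ≤ 12: [(16,12) (16,10) (17,11) (137/8,12)]
5. Canonical ring: [(16,10) (17,11) (137/8,12) (16,12)]

Clipped polygon: [(16,10) (17,11) (137/8,12) (16,12)]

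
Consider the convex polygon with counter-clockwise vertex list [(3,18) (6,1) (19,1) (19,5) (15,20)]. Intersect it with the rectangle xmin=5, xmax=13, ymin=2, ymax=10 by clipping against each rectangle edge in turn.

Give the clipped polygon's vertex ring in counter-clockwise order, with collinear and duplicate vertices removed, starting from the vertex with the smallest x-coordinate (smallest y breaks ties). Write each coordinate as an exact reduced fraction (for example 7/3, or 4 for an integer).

Clipped polygon: [(5,20/3) (99/17,2) (13,2) (13,10) (5,10)]

1. After x ≥ 5: [(5,55/3) (5,20/3) (6,1) (19,1) (19,5) (15,20)]
2. After x ≤ 13: [(13,59/3) (5,55/3) (5,20/3) (6,1) (13,1)]
3. After y ≥ 2: [(13,2) (13,59/3) (5,55/3) (5,20/3) (99/17,2)]
4. After y ≤ 10: [(13,2) (13,10) (5,10) (5,20/3) (99/17,2)]
5. Canonical ring: [(5,20/3) (99/17,2) (13,2) (13,10) (5,10)]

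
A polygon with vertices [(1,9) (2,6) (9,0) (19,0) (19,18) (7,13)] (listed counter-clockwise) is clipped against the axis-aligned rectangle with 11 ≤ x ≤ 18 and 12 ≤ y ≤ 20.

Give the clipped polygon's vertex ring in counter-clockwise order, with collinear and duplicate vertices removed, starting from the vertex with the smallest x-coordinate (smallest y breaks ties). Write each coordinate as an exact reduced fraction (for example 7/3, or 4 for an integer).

Clipped polygon: [(11,12) (18,12) (18,211/12) (11,44/3)]

1. After x ≥ 11: [(11,0) (19,0) (19,18) (11,44/3)]
2. After x ≤ 18: [(11,0) (18,0) (18,211/12) (11,44/3)]
3. After y ≥ 12: [(11,12) (18,12) (18,211/12) (11,44/3)]
4. After y ≤ 20: [(11,12) (18,12) (18,211/12) (11,44/3)]
5. Canonical ring: [(11,12) (18,12) (18,211/12) (11,44/3)]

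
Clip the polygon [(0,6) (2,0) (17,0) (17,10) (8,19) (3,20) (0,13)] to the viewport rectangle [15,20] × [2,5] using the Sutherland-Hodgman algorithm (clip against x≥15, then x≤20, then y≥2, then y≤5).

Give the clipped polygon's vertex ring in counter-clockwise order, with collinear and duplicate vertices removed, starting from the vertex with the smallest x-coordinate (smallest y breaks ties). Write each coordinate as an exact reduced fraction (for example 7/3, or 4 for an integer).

1. After x ≥ 15: [(15,0) (17,0) (17,10) (15,12)]
2. After x ≤ 20: [(15,0) (17,0) (17,10) (15,12)]
3. After y ≥ 2: [(15,2) (17,2) (17,10) (15,12)]
4. After y ≤ 5: [(15,5) (15,2) (17,2) (17,5)]
5. Canonical ring: [(15,2) (17,2) (17,5) (15,5)]

Clipped polygon: [(15,2) (17,2) (17,5) (15,5)]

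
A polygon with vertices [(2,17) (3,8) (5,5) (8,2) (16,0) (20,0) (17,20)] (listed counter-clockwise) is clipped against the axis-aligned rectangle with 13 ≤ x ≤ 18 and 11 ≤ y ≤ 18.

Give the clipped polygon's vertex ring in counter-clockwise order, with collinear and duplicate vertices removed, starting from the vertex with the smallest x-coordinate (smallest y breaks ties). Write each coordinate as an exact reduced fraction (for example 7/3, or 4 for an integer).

1. After x ≥ 13: [(13,96/5) (13,3/4) (16,0) (20,0) (17,20)]
2. After x ≤ 18: [(13,96/5) (13,3/4) (16,0) (18,0) (18,40/3) (17,20)]
3. After y ≥ 11: [(13,96/5) (13,11) (18,11) (18,40/3) (17,20)]
4. After y ≤ 18: [(13,18) (13,11) (18,11) (18,40/3) (173/10,18)]
5. Canonical ring: [(13,11) (18,11) (18,40/3) (173/10,18) (13,18)]

Clipped polygon: [(13,11) (18,11) (18,40/3) (173/10,18) (13,18)]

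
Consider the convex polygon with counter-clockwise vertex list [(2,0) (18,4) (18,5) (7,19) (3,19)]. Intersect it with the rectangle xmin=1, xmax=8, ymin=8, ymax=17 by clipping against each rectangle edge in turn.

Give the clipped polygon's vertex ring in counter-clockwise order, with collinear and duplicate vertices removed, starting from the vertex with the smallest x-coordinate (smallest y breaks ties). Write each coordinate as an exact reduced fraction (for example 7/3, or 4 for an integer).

1. After x ≥ 1: [(2,0) (18,4) (18,5) (7,19) (3,19)]
2. After x ≤ 8: [(2,0) (8,3/2) (8,195/11) (7,19) (3,19)]
3. After y ≥ 8: [(46/19,8) (8,8) (8,195/11) (7,19) (3,19)]
4. After y ≤ 17: [(55/19,17) (46/19,8) (8,8) (8,17)]
5. Canonical ring: [(46/19,8) (8,8) (8,17) (55/19,17)]

Clipped polygon: [(46/19,8) (8,8) (8,17) (55/19,17)]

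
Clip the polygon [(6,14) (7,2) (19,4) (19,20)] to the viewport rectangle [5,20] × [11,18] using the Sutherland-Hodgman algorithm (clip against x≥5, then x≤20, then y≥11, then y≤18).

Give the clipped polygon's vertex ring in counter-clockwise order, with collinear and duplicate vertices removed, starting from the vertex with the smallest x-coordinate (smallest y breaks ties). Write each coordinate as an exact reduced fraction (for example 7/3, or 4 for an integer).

Clipped polygon: [(6,14) (25/4,11) (19,11) (19,18) (44/3,18)]

1. After x ≥ 5: [(6,14) (7,2) (19,4) (19,20)]
2. After x ≤ 20: [(6,14) (7,2) (19,4) (19,20)]
3. After y ≥ 11: [(6,14) (25/4,11) (19,11) (19,20)]
4. After y ≤ 18: [(44/3,18) (6,14) (25/4,11) (19,11) (19,18)]
5. Canonical ring: [(6,14) (25/4,11) (19,11) (19,18) (44/3,18)]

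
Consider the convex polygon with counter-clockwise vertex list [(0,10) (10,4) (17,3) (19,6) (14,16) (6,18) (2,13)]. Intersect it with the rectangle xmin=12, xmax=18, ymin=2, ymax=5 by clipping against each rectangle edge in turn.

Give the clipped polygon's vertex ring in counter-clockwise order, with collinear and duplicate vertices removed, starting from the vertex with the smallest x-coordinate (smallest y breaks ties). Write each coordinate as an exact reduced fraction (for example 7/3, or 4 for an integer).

Clipped polygon: [(12,26/7) (17,3) (18,9/2) (18,5) (12,5)]

1. After x ≥ 12: [(12,26/7) (17,3) (19,6) (14,16) (12,33/2)]
2. After x ≤ 18: [(12,26/7) (17,3) (18,9/2) (18,8) (14,16) (12,33/2)]
3. After y ≥ 2: [(12,26/7) (17,3) (18,9/2) (18,8) (14,16) (12,33/2)]
4. After y ≤ 5: [(12,5) (12,26/7) (17,3) (18,9/2) (18,5)]
5. Canonical ring: [(12,26/7) (17,3) (18,9/2) (18,5) (12,5)]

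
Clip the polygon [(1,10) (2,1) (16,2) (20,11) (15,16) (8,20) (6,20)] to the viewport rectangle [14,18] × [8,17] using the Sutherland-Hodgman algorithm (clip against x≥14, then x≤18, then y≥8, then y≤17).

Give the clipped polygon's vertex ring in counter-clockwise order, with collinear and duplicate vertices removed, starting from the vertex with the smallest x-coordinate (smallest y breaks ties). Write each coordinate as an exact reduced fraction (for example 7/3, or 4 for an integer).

Clipped polygon: [(14,8) (18,8) (18,13) (15,16) (14,116/7)]

1. After x ≥ 14: [(14,13/7) (16,2) (20,11) (15,16) (14,116/7)]
2. After x ≤ 18: [(14,13/7) (16,2) (18,13/2) (18,13) (15,16) (14,116/7)]
3. After y ≥ 8: [(14,8) (18,8) (18,13) (15,16) (14,116/7)]
4. After y ≤ 17: [(14,8) (18,8) (18,13) (15,16) (14,116/7)]
5. Canonical ring: [(14,8) (18,8) (18,13) (15,16) (14,116/7)]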